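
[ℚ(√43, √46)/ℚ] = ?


[ℚ(√43,√46):ℚ] = [ℚ(√43,√46):ℚ(√43)]·[ℚ(√43):ℚ] = 2·2 = 4

[ℚ(√43, √46)/ℚ] = 4


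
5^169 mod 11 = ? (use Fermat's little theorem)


Fermat's little theorem: if p is prime and gcd(a,p)=1, then a^(p-1) ≡ 1 (mod p)
p = 11 is prime, gcd(5,11) = 1
Reduce exponent: 169 mod 10 = 9
So 5^169 ≡ 5^9 (mod 11)
5^9 mod 11 = 9

5^169 ≡ 9 (mod 11)


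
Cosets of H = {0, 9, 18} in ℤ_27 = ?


H = {0, 9, 18}, |H| = 3
Number of cosets = |G|/|H| = 27/3 = 9
0 + H = {0, 9, 18}
1 + H = {1, 10, 19}
2 + H = {2, 11, 20}
3 + H = {3, 12, 21}
4 + H = {4, 13, 22}
5 + H = {5, 14, 23}
6 + H = {6, 15, 24}
7 + H = {7, 16, 25}
8 + H = {8, 17, 26}

Cosets: 0+H={0,9,18}; 1+H={1,10,19}; 2+H={2,11,20}; 3+H={3,12,21}; 4+H={4,13,22}; 5+H={5,14,23}; 6+H={6,15,24}; 7+H={7,16,25}; 8+H={8,17,26}


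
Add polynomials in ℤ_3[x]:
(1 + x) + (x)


Add coefficients mod 3:
x^0: 1 + 0 = 1 (mod 3)
x^1: 1 + 1 = 2 (mod 3)
Result: 1 + 2x

f + g = 1 + 2x


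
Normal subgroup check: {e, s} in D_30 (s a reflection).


H = {e, s} in D_30 (s a reflection)
r·s·r⁻¹ = sr⁻² ≠ s for n ≥ 3, so {e, s} is not closed under conjugation

No, not a normal subgroup


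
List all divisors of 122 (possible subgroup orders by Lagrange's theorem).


Lagrange's theorem: |H| divides |G|
|G| = 122
Divisors of 122: 1, 2, 61, 122

Possible subgroup orders: {1, 2, 61, 122}


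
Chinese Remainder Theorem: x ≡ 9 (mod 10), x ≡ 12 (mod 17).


m₁ = 10, m₂ = 17, gcd = 1, so CRT applies. M = m₁·m₂ = 170
Let M₁ = M/m₁ = 17, M₂ = M/m₂ = 10
Find y₁ ≡ M₁⁻¹ (mod m₁): 17⁻¹ ≡ 3 (mod 10)
Find y₂ ≡ M₂⁻¹ (mod m₂): 10⁻¹ ≡ 12 (mod 17)
x = a₁·M₁·y₁ + a₂·M₂·y₂ = 9·17·3 + 12·10·12 = 1899
Reduce mod 170: x ≡ 29
Check: 29 mod 10 = 9 ✓, 29 mod 17 = 12 ✓

x ≡ 29 (mod 170)


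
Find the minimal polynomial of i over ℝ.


i satisfies x² + 1 = 0, irreducible over ℝ

Minimal polynomial: x² + 1


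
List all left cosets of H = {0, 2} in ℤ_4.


H = {0, 2}, |H| = 2
Number of cosets = |G|/|H| = 4/2 = 2
0 + H = {0, 2}
1 + H = {1, 3}

Cosets: 0+H={0,2}; 1+H={1,3}


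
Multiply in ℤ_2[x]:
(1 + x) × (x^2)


Expand and collect like terms; reduce coefficients mod 2:
x^0: 1·0 = 0 ≡ 0 (mod 2)
x^1: 1·0 + 1·0 = 0 ≡ 0 (mod 2)
x^2: 1·1 + 1·0 = 1 ≡ 1 (mod 2)
x^3: 1·1 = 1 ≡ 1 (mod 2)
Result: x^2 + x^3

f · g = x^2 + x^3


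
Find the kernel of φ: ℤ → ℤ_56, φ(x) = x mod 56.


Kernel = preimage of identity
ker(φ) = {x ∈ ℤ : x ≡ 0 (mod 56)} = 56ℤ = {0, ±56, ±112, ...}

ker(φ) = 56ℤ


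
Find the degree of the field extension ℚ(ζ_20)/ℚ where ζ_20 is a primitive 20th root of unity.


[ℚ(ζ_n):ℚ] = deg Φ_n(x) = φ(n). Here φ(20) = 8

[ℚ(ζ_20)/ℚ where ζ_20 is a primitive 20th root of unity] = 8


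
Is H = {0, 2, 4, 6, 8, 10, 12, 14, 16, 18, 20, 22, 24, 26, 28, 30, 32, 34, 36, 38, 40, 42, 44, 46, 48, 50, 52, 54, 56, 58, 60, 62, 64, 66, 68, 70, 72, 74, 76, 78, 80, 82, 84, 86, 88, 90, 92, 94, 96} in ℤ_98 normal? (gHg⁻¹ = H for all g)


H = {0, 2, 4, 6, 8, 10, 12, 14, 16, 18, 20, 22, 24, 26, 28, 30, 32, 34, 36, 38, 40, 42, 44, 46, 48, 50, 52, 54, 56, 58, 60, 62, 64, 66, 68, 70, 72, 74, 76, 78, 80, 82, 84, 86, 88, 90, 92, 94, 96} in ℤ_98
ℤ_98 is abelian; every subgroup of an abelian group is normal

Yes, normal subgroup


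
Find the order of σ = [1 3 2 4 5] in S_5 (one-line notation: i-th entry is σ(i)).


Cycle decomposition: (2 3)
Cycle lengths: 2
Order = lcm(2) = 2

ord(σ) = 2


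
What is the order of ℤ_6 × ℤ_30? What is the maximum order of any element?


|ℤ_6 × ℤ_30| = 6 × 30 = 180
Max element order = lcm(6,30) = 30
Cyclic? No (gcd=6)

|ℤ_6×ℤ_30| = 180, max element order = 30


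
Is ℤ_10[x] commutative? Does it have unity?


ℤ_10 has zero divisors (2·5 ≡ 0), and these lift to constant zero divisors in ℤ_10[x]; so not an integral domain
Commutative: Yes
Integral domain: No
Has unity: Yes

ℤ_10[x]: Commutative=Yes, Unity=Yes


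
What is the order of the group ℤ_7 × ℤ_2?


|A × B| = |A| · |B|
|ℤ_7 × ℤ_2| = 7 × 2 = 14

|ℤ_7 × ℤ_2| = 14


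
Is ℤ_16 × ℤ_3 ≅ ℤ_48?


Comparing ℤ_16 × ℤ_3 and ℤ_48:
gcd(16,3) = 1, so ℤ_16 × ℤ_3 ≅ ℤ_48 (CRT)

Yes, ℤ_16 × ℤ_3 ≅ ℤ_48


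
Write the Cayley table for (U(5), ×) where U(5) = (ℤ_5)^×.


Elements: {1, 2, 3, 4}
Operation: multiplication mod 5
Entry (a, b) = (a × b) mod 5

Cayley table:
  | 1 | 2 | 3 | 4
1 | 1 | 2 | 3 | 4
2 | 2 | 4 | 1 | 3
3 | 3 | 1 | 4 | 2
4 | 4 | 3 | 2 | 1


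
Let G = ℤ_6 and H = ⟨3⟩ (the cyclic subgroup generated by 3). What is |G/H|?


|⟨3⟩| = n / gcd(3, 6) = 6 / 3 = 2
H is normal (ℤ_6 is abelian).
|G/H| = |G| / |H| = 6 / 2 = 3

|G/H| = 3


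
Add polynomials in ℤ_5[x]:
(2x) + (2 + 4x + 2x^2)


Add coefficients mod 5:
x^0: 0 + 2 = 2 (mod 5)
x^1: 2 + 4 = 1 (mod 5)
x^2: 0 + 2 = 2 (mod 5)
Result: 2 + x + 2x^2

f + g = 2 + x + 2x^2


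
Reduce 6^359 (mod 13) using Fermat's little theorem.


Fermat's little theorem: if p is prime and gcd(a,p)=1, then a^(p-1) ≡ 1 (mod p)
p = 13 is prime, gcd(6,13) = 1
Reduce exponent: 359 mod 12 = 11
So 6^359 ≡ 6^11 (mod 13)
6^11 mod 13 = 11

6^359 ≡ 11 (mod 13)


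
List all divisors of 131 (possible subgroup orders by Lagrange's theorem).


Lagrange's theorem: |H| divides |G|
|G| = 131
Divisors of 131: 1, 131

Possible subgroup orders: {1, 131}


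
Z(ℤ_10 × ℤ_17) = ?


Z(G) = {g ∈ G | gx = xg for all x ∈ G}
Direct product of abelian groups is abelian, so Z(G) = G

Z(ℤ_10 × ℤ_17) = ℤ_10 × ℤ_17


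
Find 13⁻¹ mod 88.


Use the extended Euclidean algorithm to write 1 = 13·s + 88·t; then s mod 88 is the inverse.
Euclidean algorithm:
  13 = 0·88 + 13
  88 = 6·13 + 10
  13 = 1·10 + 3
  10 = 3·3 + 1
  3 = 3·1 + 0
gcd(13,88) = 1
Back-substitution gives: 13·(-27) + 88·(4) = 1
So 13⁻¹ ≡ -27 ≡ 61 (mod 88)
Check: 13 × 61 = 793 ≡ 1 (mod 88) ✓

13⁻¹ ≡ 61 (mod 88)


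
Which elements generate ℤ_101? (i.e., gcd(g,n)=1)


g generates ℤ_n iff gcd(g,n) = 1
Prime factors of 101: 101
Generators are g ∈ {1,...,100} not divisible by any of these primes.
Generators: {1, 2, 3, 4, 5, 6, 7, 8, 9, 10, 11, 12, 13, 14, 15, 16, 17, 18, 19, 20, 21, 22, 23, 24, 25, 26, 27, 28, 29, 30, 31, 32, 33, 34, 35, 36, 37, 38, 39, 40, 41, 42, 43, 44, 45, 46, 47, 48, 49, 50, 51, 52, 53, 54, 55, 56, 57, 58, 59, 60, 61, 62, 63, 64, 65, 66, 67, 68, 69, 70, 71, 72, 73, 74, 75, 76, 77, 78, 79, 80, 81, 82, 83, 84, 85, 86, 87, 88, 89, 90, 91, 92, 93, 94, 95, 96, 97, 98, 99, 100}
Number of generators = φ(101) = 100

Generators of ℤ_101 = {1, 2, 3, 4, 5, 6, 7, 8, 9, 10, 11, 12, 13, 14, 15, 16, 17, 18, 19, 20, 21, 22, 23, 24, 25, 26, 27, 28, 29, 30, 31, 32, 33, 34, 35, 36, 37, 38, 39, 40, 41, 42, 43, 44, 45, 46, 47, 48, 49, 50, 51, 52, 53, 54, 55, 56, 57, 58, 59, 60, 61, 62, 63, 64, 65, 66, 67, 68, 69, 70, 71, 72, 73, 74, 75, 76, 77, 78, 79, 80, 81, 82, 83, 84, 85, 86, 87, 88, 89, 90, 91, 92, 93, 94, 95, 96, 97, 98, 99, 100}


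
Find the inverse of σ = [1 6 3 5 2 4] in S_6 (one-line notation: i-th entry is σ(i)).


To find σ⁻¹, swap domain and range:
σ(1) = 1 → σ⁻¹(1) = 1
σ(2) = 6 → σ⁻¹(6) = 2
σ(3) = 3 → σ⁻¹(3) = 3
σ(4) = 5 → σ⁻¹(5) = 4
σ(5) = 2 → σ⁻¹(2) = 5
σ(6) = 4 → σ⁻¹(4) = 6

σ⁻¹ = [1 5 3 6 4 2]


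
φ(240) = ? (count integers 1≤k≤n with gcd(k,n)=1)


Factor n: 240 = 2^4 × 3 × 5
φ(n) = n · ∏(1 - 1/p) over distinct primes p | n
φ(240) = 240 · (1 - 1/2) · (1 - 1/3) · (1 - 1/5) = 64

φ(240) = 64


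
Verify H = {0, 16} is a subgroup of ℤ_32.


Subgroup test for H = {0, 16} in (ℤ_32, +):
(1) 0 ∈ H? Yes
(2) Closure: for all a,b ∈ H, (a+b) mod 32 ∈ H? Yes
(3) Inverses: for all a ∈ H, -a mod 32 ∈ H? Yes

Yes, H is a subgroup of ℤ_32


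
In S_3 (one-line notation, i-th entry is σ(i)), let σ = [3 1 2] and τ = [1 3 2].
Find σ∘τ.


σ∘τ: apply τ first, then σ
1 →τ 1 →σ 3
2 →τ 3 →σ 2
3 →τ 2 →σ 1

σ∘τ = [3 2 1]


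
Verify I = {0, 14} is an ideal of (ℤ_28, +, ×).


Check ideal conditions for I = {0, 14} in ℤ_28:
(1) I is an additive subgroup? Yes
(2) For r ∈ ℤ_28 and a ∈ I: r·a ∈ I? Yes

Yes, I is an ideal of ℤ_28


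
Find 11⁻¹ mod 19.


Use the extended Euclidean algorithm to write 1 = 11·s + 19·t; then s mod 19 is the inverse.
Euclidean algorithm:
  11 = 0·19 + 11
  19 = 1·11 + 8
  11 = 1·8 + 3
  8 = 2·3 + 2
  3 = 1·2 + 1
  2 = 2·1 + 0
gcd(11,19) = 1
Back-substitution gives: 11·(7) + 19·(-4) = 1
So 11⁻¹ ≡ 7 ≡ 7 (mod 19)
Check: 11 × 7 = 77 ≡ 1 (mod 19) ✓

11⁻¹ ≡ 7 (mod 19)


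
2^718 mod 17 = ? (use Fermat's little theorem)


Fermat's little theorem: if p is prime and gcd(a,p)=1, then a^(p-1) ≡ 1 (mod p)
p = 17 is prime, gcd(2,17) = 1
Reduce exponent: 718 mod 16 = 14
So 2^718 ≡ 2^14 (mod 17)
2^14 mod 17 = 13

2^718 ≡ 13 (mod 17)


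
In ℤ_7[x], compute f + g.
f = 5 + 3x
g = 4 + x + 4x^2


Add coefficients mod 7:
x^0: 5 + 4 = 2 (mod 7)
x^1: 3 + 1 = 4 (mod 7)
x^2: 0 + 4 = 4 (mod 7)
Result: 2 + 4x + 4x^2

f + g = 2 + 4x + 4x^2


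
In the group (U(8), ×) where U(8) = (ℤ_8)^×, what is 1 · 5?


Operation: multiplication mod 8
1 · 5 = (a × b) mod 8 with a = 1, b = 5

1 · 5 = 5


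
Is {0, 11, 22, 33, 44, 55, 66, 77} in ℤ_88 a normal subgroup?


H = {0, 11, 22, 33, 44, 55, 66, 77} in ℤ_88
ℤ_88 is abelian; every subgroup of an abelian group is normal

Yes, normal subgroup


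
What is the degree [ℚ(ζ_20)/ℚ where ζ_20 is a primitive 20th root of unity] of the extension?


[ℚ(ζ_n):ℚ] = deg Φ_n(x) = φ(n). Here φ(20) = 8

[ℚ(ζ_20)/ℚ where ζ_20 is a primitive 20th root of unity] = 8


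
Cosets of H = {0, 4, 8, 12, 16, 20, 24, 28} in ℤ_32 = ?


H = {0, 4, 8, 12, 16, 20, 24, 28}, |H| = 8
Number of cosets = |G|/|H| = 32/8 = 4
0 + H = {0, 4, 8, 12, 16, 20, 24, 28}
1 + H = {1, 5, 9, 13, 17, 21, 25, 29}
2 + H = {2, 6, 10, 14, 18, 22, 26, 30}
3 + H = {3, 7, 11, 15, 19, 23, 27, 31}

Cosets: 0+H={0,4,8,12,16,20,24,28}; 1+H={1,5,9,13,17,21,25,29}; 2+H={2,6,10,14,18,22,26,30}; 3+H={3,7,11,15,19,23,27,31}


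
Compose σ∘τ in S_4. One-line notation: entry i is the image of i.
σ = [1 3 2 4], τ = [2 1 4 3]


σ∘τ: apply τ first, then σ
1 →τ 2 →σ 3
2 →τ 1 →σ 1
3 →τ 4 →σ 4
4 →τ 3 →σ 2

σ∘τ = [3 1 4 2]


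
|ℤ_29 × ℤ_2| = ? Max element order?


|ℤ_29 × ℤ_2| = 29 × 2 = 58
Max element order = lcm(29,2) = 58
Cyclic? Yes (gcd=1)

|ℤ_29×ℤ_2| = 58, max element order = 58


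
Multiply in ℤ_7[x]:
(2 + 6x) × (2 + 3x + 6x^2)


Expand and collect like terms; reduce coefficients mod 7:
x^0: 2·2 = 4 ≡ 4 (mod 7)
x^1: 2·3 + 6·2 = 18 ≡ 4 (mod 7)
x^2: 2·6 + 6·3 = 30 ≡ 2 (mod 7)
x^3: 6·6 = 36 ≡ 1 (mod 7)
Result: 4 + 4x + 2x^2 + x^3

f · g = 4 + 4x + 2x^2 + x^3


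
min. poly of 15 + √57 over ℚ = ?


Let α = 15 + √57. Then α - 15 = √57, so (α - 15)² = 57, giving α² - 30α + 168 = 0. Degree 2 and α ∉ ℚ, so this is the minimal polynomial.

Minimal polynomial: x² - 30x + 168


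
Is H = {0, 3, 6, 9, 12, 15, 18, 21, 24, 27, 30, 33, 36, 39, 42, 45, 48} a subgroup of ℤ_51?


Subgroup test for H = {0, 3, 6, 9, 12, 15, 18, 21, 24, 27, 30, 33, 36, 39, 42, 45, 48} in (ℤ_51, +):
(1) 0 ∈ H? Yes
(2) Closure: for all a,b ∈ H, (a+b) mod 51 ∈ H? Yes
(3) Inverses: for all a ∈ H, -a mod 51 ∈ H? Yes

Yes, H is a subgroup of ℤ_51


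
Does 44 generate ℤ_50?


g generates ℤ_n iff gcd(g, n) = 1
gcd(44, 50) = 2
Since gcd = 2 ≠ 1, ⟨44⟩ has order 25 < 50, so 44 is not a generator.

No, 44 does not generate ℤ_50


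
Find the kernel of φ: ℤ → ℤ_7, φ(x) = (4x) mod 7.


Kernel = preimage of identity
ker(φ) = {x ∈ ℤ : 4x ≡ 0 (mod 7)}. gcd(4,7) = 1, so 4x ≡ 0 (mod 7) ⟺ x ≡ 0 (mod 7/1 = 7). Hence ker(φ) = 7ℤ

ker(φ) = 7ℤ


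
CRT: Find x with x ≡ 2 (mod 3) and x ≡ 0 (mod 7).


m₁ = 3, m₂ = 7, gcd = 1, so CRT applies. M = m₁·m₂ = 21
Let M₁ = M/m₁ = 7, M₂ = M/m₂ = 3
Find y₁ ≡ M₁⁻¹ (mod m₁): 7⁻¹ ≡ 1 (mod 3)
Find y₂ ≡ M₂⁻¹ (mod m₂): 3⁻¹ ≡ 5 (mod 7)
x = a₁·M₁·y₁ + a₂·M₂·y₂ = 2·7·1 + 0·3·5 = 14
Reduce mod 21: x ≡ 14
Check: 14 mod 3 = 2 ✓, 14 mod 7 = 0 ✓

x ≡ 14 (mod 21)


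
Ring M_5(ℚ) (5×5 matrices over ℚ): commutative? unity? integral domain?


Matrix multiplication is non-commutative for n ≥ 2; the identity matrix I is the unity; singular matrices give zero divisors, so not an integral domain
Commutative: No
Integral domain: No
Has unity: Yes

M_5(ℚ) (5×5 matrices over ℚ): Commutative=No, Unity=Yes


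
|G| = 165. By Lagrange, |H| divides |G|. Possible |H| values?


Lagrange's theorem: |H| divides |G|
|G| = 165
Divisors of 165: 1, 3, 5, 11, 15, 33, 55, 165

Possible subgroup orders: {1, 3, 5, 11, 15, 33, 55, 165}


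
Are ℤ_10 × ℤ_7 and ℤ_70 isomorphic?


Comparing ℤ_10 × ℤ_7 and ℤ_70:
gcd(10,7) = 1, so ℤ_10 × ℤ_7 ≅ ℤ_70 (CRT)

Yes, ℤ_10 × ℤ_7 ≅ ℤ_70


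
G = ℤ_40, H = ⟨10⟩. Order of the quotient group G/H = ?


|⟨10⟩| = n / gcd(10, 40) = 40 / 10 = 4
H is normal (ℤ_40 is abelian).
|G/H| = |G| / |H| = 40 / 4 = 10

|G/H| = 10


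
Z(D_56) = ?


Z(G) = {g ∈ G | gx = xg for all x ∈ G}
For even n, Z(D_n) = {e, r^(n/2)}: the 180° rotation r^28 commutes with every reflection and rotation

Z(D_56) = {e, r^28}


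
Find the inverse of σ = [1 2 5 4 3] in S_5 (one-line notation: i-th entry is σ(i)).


To find σ⁻¹, swap domain and range:
σ(1) = 1 → σ⁻¹(1) = 1
σ(2) = 2 → σ⁻¹(2) = 2
σ(3) = 5 → σ⁻¹(5) = 3
σ(4) = 4 → σ⁻¹(4) = 4
σ(5) = 3 → σ⁻¹(3) = 5

σ⁻¹ = [1 2 5 4 3]


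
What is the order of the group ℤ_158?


ℤ_n has n elements.

|ℤ_158| = 158


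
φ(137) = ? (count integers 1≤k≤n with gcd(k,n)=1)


Factor n: 137 = 137
φ(n) = n · ∏(1 - 1/p) over distinct primes p | n
φ(137) = 137 · (1 - 1/137) = 136

φ(137) = 136


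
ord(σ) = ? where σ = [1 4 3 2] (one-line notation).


Cycle decomposition: (2 4)
Cycle lengths: 2
Order = lcm(2) = 2

ord(σ) = 2


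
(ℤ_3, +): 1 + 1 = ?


Operation: addition mod 3
1 + 1 = (a + b) mod 3 with a = 1, b = 1

1 + 1 = 2


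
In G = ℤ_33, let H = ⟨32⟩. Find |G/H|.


|⟨32⟩| = n / gcd(32, 33) = 33 / 1 = 33
H is normal (ℤ_33 is abelian).
|G/H| = |G| / |H| = 33 / 33 = 1

|G/H| = 1


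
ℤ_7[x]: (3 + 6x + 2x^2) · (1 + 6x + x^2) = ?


Expand and collect like terms; reduce coefficients mod 7:
x^0: 3·1 = 3 ≡ 3 (mod 7)
x^1: 3·6 + 6·1 = 24 ≡ 3 (mod 7)
x^2: 3·1 + 6·6 + 2·1 = 41 ≡ 6 (mod 7)
x^3: 6·1 + 2·6 = 18 ≡ 4 (mod 7)
x^4: 2·1 = 2 ≡ 2 (mod 7)
Result: 3 + 3x + 6x^2 + 4x^3 + 2x^4

f · g = 3 + 3x + 6x^2 + 4x^3 + 2x^4


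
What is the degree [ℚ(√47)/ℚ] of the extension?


√47 has minimal polynomial x² - 47 (irreducible over ℚ since 47 is squarefree)

[ℚ(√47)/ℚ] = 2


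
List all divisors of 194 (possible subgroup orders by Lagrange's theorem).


Lagrange's theorem: |H| divides |G|
|G| = 194
Divisors of 194: 1, 2, 97, 194

Possible subgroup orders: {1, 2, 97, 194}


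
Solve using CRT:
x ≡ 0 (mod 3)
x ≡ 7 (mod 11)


m₁ = 3, m₂ = 11, gcd = 1, so CRT applies. M = m₁·m₂ = 33
Let M₁ = M/m₁ = 11, M₂ = M/m₂ = 3
Find y₁ ≡ M₁⁻¹ (mod m₁): 11⁻¹ ≡ 2 (mod 3)
Find y₂ ≡ M₂⁻¹ (mod m₂): 3⁻¹ ≡ 4 (mod 11)
x = a₁·M₁·y₁ + a₂·M₂·y₂ = 0·11·2 + 7·3·4 = 84
Reduce mod 33: x ≡ 18
Check: 18 mod 3 = 0 ✓, 18 mod 11 = 7 ✓

x ≡ 18 (mod 33)


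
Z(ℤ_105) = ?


Z(G) = {g ∈ G | gx = xg for all x ∈ G}
ℤ_105 is abelian, so Z(G) = G

Z(ℤ_105) = ℤ_105


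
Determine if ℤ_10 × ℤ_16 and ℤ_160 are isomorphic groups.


Comparing ℤ_10 × ℤ_16 and ℤ_160:
gcd(10,16) = 2 ≠ 1. Max element order in ℤ_10×ℤ_16 is lcm(10,16) = 80 < 160, so it has no element of order 160

No, ℤ_10 × ℤ_16 ≇ ℤ_160


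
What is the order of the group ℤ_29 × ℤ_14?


|A × B| = |A| · |B|
|ℤ_29 × ℤ_14| = 29 × 14 = 406

|ℤ_29 × ℤ_14| = 406


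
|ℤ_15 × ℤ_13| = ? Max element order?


|ℤ_15 × ℤ_13| = 15 × 13 = 195
Max element order = lcm(15,13) = 195
Cyclic? Yes (gcd=1)

|ℤ_15×ℤ_13| = 195, max element order = 195


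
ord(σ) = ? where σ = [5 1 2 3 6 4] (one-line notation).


Cycle decomposition: (1 5 6 4 3 2)
Cycle lengths: 6
Order = lcm(6) = 6

ord(σ) = 6


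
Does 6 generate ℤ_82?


g generates ℤ_n iff gcd(g, n) = 1
gcd(6, 82) = 2
Since gcd = 2 ≠ 1, ⟨6⟩ has order 41 < 82, so 6 is not a generator.

No, 6 does not generate ℤ_82


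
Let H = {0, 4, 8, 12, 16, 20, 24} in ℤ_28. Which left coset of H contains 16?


16 + H = {16 + h (mod 28) : h ∈ H}
16+0=16, 16+4=20, 16+8=24, 16+12=0, 16+16=4, 16+20=8, 16+24=12
16 + H = {0, 4, 8, 12, 16, 20, 24} = 0 + H

16 + H = {0, 4, 8, 12, 16, 20, 24}


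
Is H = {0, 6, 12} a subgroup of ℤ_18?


Subgroup test for H = {0, 6, 12} in (ℤ_18, +):
(1) 0 ∈ H? Yes
(2) Closure: for all a,b ∈ H, (a+b) mod 18 ∈ H? Yes
(3) Inverses: for all a ∈ H, -a mod 18 ∈ H? Yes

Yes, H is a subgroup of ℤ_18


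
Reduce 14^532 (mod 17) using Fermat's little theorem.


Fermat's little theorem: if p is prime and gcd(a,p)=1, then a^(p-1) ≡ 1 (mod p)
p = 17 is prime, gcd(14,17) = 1
Reduce exponent: 532 mod 16 = 4
So 14^532 ≡ 14^4 (mod 17)
14^4 mod 17 = 13

14^532 ≡ 13 (mod 17)


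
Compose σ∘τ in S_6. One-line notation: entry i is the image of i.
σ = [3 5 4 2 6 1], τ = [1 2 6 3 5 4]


σ∘τ: apply τ first, then σ
1 →τ 1 →σ 3
2 →τ 2 →σ 5
3 →τ 6 →σ 1
4 →τ 3 →σ 4
5 →τ 5 →σ 6
6 →τ 4 →σ 2

σ∘τ = [3 5 1 4 6 2]


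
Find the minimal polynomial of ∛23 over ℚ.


∛23 satisfies x³ - 23 = 0, irreducible over ℚ (no rational root; 23 is not a perfect cube)

Minimal polynomial: x³ - 23


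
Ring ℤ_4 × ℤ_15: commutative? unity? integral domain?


Direct product ring; commutative with unity (1,1); but (1,0)·(0,1) = (0,0) gives zero divisors, so not an integral domain
Commutative: Yes
Integral domain: No
Has unity: Yes

ℤ_4 × ℤ_15: Commutative=Yes, Unity=Yes


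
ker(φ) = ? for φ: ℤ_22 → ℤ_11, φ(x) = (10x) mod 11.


Kernel = preimage of identity
ker(φ) = {x ∈ ℤ_22 : 10x ≡ 0 (mod 11)}. Since 11 | 22, φ is well-defined. The kernel is the cyclic subgroup ⟨11⟩ of ℤ_22 (order 2), i.e. {0, 11}

ker(φ) = {0, 11}


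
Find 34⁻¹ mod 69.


Use the extended Euclidean algorithm to write 1 = 34·s + 69·t; then s mod 69 is the inverse.
Euclidean algorithm:
  34 = 0·69 + 34
  69 = 2·34 + 1
  34 = 34·1 + 0
gcd(34,69) = 1
Back-substitution gives: 34·(-2) + 69·(1) = 1
So 34⁻¹ ≡ -2 ≡ 67 (mod 69)
Check: 34 × 67 = 2278 ≡ 1 (mod 69) ✓

34⁻¹ ≡ 67 (mod 69)


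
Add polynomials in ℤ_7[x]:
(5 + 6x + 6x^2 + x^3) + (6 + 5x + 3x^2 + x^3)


Add coefficients mod 7:
x^0: 5 + 6 = 4 (mod 7)
x^1: 6 + 5 = 4 (mod 7)
x^2: 6 + 3 = 2 (mod 7)
x^3: 1 + 1 = 2 (mod 7)
Result: 4 + 4x + 2x^2 + 2x^3

f + g = 4 + 4x + 2x^2 + 2x^3


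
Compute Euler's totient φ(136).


Factor n: 136 = 2^3 × 17
φ(n) = n · ∏(1 - 1/p) over distinct primes p | n
φ(136) = 136 · (1 - 1/2) · (1 - 1/17) = 64

φ(136) = 64


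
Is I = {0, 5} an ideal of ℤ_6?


Check ideal conditions for I = {0, 5} in ℤ_6:
(1) I is an additive subgroup? No
(2) For r ∈ ℤ_6 and a ∈ I: r·a ∈ I? No  [counterexample: r=2, a=5, r·a mod 6 = 4 ∉ I]

No, I is not an ideal of ℤ_6


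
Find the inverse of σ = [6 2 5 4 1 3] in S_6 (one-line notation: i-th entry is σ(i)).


To find σ⁻¹, swap domain and range:
σ(1) = 6 → σ⁻¹(6) = 1
σ(2) = 2 → σ⁻¹(2) = 2
σ(3) = 5 → σ⁻¹(5) = 3
σ(4) = 4 → σ⁻¹(4) = 4
σ(5) = 1 → σ⁻¹(1) = 5
σ(6) = 3 → σ⁻¹(3) = 6

σ⁻¹ = [5 2 6 4 3 1]


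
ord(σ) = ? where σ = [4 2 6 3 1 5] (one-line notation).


Cycle decomposition: (1 4 3 6 5)
Cycle lengths: 5
Order = lcm(5) = 5

ord(σ) = 5


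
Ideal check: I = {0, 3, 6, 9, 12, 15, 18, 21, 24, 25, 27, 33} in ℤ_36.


Check ideal conditions for I = {0, 3, 6, 9, 12, 15, 18, 21, 24, 25, 27, 33} in ℤ_36:
(1) I is an additive subgroup? No
(2) For r ∈ ℤ_36 and a ∈ I: r·a ∈ I? No  [counterexample: r=2, a=15, r·a mod 36 = 30 ∉ I]

No, I is not an ideal of ℤ_36


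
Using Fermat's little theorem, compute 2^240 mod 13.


Fermat's little theorem: if p is prime and gcd(a,p)=1, then a^(p-1) ≡ 1 (mod p)
p = 13 is prime, gcd(2,13) = 1
Reduce exponent: 240 mod 12 = 0
So 2^240 ≡ 2^0 (mod 13)
2^0 = 1

2^240 ≡ 1 (mod 13)


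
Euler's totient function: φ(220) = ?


Factor n: 220 = 2^2 × 5 × 11
φ(n) = n · ∏(1 - 1/p) over distinct primes p | n
φ(220) = 220 · (1 - 1/2) · (1 - 1/5) · (1 - 1/11) = 80

φ(220) = 80


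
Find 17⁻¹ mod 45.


Use the extended Euclidean algorithm to write 1 = 17·s + 45·t; then s mod 45 is the inverse.
Euclidean algorithm:
  17 = 0·45 + 17
  45 = 2·17 + 11
  17 = 1·11 + 6
  11 = 1·6 + 5
  6 = 1·5 + 1
  5 = 5·1 + 0
gcd(17,45) = 1
Back-substitution gives: 17·(8) + 45·(-3) = 1
So 17⁻¹ ≡ 8 ≡ 8 (mod 45)
Check: 17 × 8 = 136 ≡ 1 (mod 45) ✓

17⁻¹ ≡ 8 (mod 45)


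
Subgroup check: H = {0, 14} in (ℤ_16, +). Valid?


Subgroup test for H = {0, 14} in (ℤ_16, +):
(1) 0 ∈ H? Yes
(2) Closure: for all a,b ∈ H, (a+b) mod 16 ∈ H? No  [counterexample: 14 + 14 = 12 ∉ H]
(3) Inverses: for all a ∈ H, -a mod 16 ∈ H? No

No, H is not a subgroup of ℤ_16


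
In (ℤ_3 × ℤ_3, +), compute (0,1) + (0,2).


Operation: componentwise addition mod (3, 3)
(0,1) + (0,2) = ((a₁+b₁) mod 3, (a₂+b₂) mod 3) with a = (0,1), b = (0,2)

(0,1) + (0,2) = (0,0)


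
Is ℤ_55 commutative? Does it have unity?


ℤ_55 is a commutative ring with unity 1; 55 = 5×11 is composite, so 5·11 ≡ 0 gives zero divisors (not an integral domain)
Commutative: Yes
Integral domain: No
Has unity: Yes

ℤ_55: Commutative=Yes, Unity=Yes


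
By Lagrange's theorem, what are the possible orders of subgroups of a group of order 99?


Lagrange's theorem: |H| divides |G|
|G| = 99
Divisors of 99: 1, 3, 9, 11, 33, 99

Possible subgroup orders: {1, 3, 9, 11, 33, 99}


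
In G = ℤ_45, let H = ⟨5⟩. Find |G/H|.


|⟨5⟩| = n / gcd(5, 45) = 45 / 5 = 9
H is normal (ℤ_45 is abelian).
|G/H| = |G| / |H| = 45 / 9 = 5

|G/H| = 5


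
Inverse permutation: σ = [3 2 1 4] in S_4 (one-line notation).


To find σ⁻¹, swap domain and range:
σ(1) = 3 → σ⁻¹(3) = 1
σ(2) = 2 → σ⁻¹(2) = 2
σ(3) = 1 → σ⁻¹(1) = 3
σ(4) = 4 → σ⁻¹(4) = 4

σ⁻¹ = [3 2 1 4]


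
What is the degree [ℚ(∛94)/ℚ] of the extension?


∛94 has minimal polynomial x³ - 94 (irreducible over ℚ since 94 is not a perfect cube)

[ℚ(∛94)/ℚ] = 3


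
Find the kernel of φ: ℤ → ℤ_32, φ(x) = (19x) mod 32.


Kernel = preimage of identity
ker(φ) = {x ∈ ℤ : 19x ≡ 0 (mod 32)}. gcd(19,32) = 1, so 19x ≡ 0 (mod 32) ⟺ x ≡ 0 (mod 32/1 = 32). Hence ker(φ) = 32ℤ

ker(φ) = 32ℤ


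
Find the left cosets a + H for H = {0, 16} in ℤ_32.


H = {0, 16}, |H| = 2
Number of cosets = |G|/|H| = 32/2 = 16
0 + H = {0, 16}
1 + H = {1, 17}
2 + H = {2, 18}
3 + H = {3, 19}
4 + H = {4, 20}
5 + H = {5, 21}
6 + H = {6, 22}
7 + H = {7, 23}
8 + H = {8, 24}
9 + H = {9, 25}
10 + H = {10, 26}
11 + H = {11, 27}
12 + H = {12, 28}
13 + H = {13, 29}
14 + H = {14, 30}
15 + H = {15, 31}

Cosets: 0+H={0,16}; 1+H={1,17}; 2+H={2,18}; 3+H={3,19}; 4+H={4,20}; 5+H={5,21}; 6+H={6,22}; 7+H={7,23}; 8+H={8,24}; 9+H={9,25}; 10+H={10,26}; 11+H={11,27}; 12+H={12,28}; 13+H={13,29}; 14+H={14,30}; 15+H={15,31}


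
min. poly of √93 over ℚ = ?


√93 satisfies x² - 93 = 0, irreducible over ℚ since 93 is squarefree

Minimal polynomial: x² - 93


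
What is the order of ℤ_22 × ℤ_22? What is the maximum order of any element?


|ℤ_22 × ℤ_22| = 22 × 22 = 484
Max element order = lcm(22,22) = 22
Cyclic? No (gcd=22)

|ℤ_22×ℤ_22| = 484, max element order = 22


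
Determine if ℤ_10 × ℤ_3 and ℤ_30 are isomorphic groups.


Comparing ℤ_10 × ℤ_3 and ℤ_30:
gcd(10,3) = 1, so ℤ_10 × ℤ_3 ≅ ℤ_30 (CRT)

Yes, ℤ_10 × ℤ_3 ≅ ℤ_30


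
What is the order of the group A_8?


|A_n| = n!/2 (even permutations)
|A_8| = 8!/2 = 40320/2 = 20160

|A_8| = 20160


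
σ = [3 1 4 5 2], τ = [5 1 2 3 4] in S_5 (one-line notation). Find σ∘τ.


σ∘τ: apply τ first, then σ
1 →τ 5 →σ 2
2 →τ 1 →σ 3
3 →τ 2 →σ 1
4 →τ 3 →σ 4
5 →τ 4 →σ 5

σ∘τ = [2 3 1 4 5]


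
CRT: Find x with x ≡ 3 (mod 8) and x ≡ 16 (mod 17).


m₁ = 8, m₂ = 17, gcd = 1, so CRT applies. M = m₁·m₂ = 136
Let M₁ = M/m₁ = 17, M₂ = M/m₂ = 8
Find y₁ ≡ M₁⁻¹ (mod m₁): 17⁻¹ ≡ 1 (mod 8)
Find y₂ ≡ M₂⁻¹ (mod m₂): 8⁻¹ ≡ 15 (mod 17)
x = a₁·M₁·y₁ + a₂·M₂·y₂ = 3·17·1 + 16·8·15 = 1971
Reduce mod 136: x ≡ 67
Check: 67 mod 8 = 3 ✓, 67 mod 17 = 16 ✓

x ≡ 67 (mod 136)


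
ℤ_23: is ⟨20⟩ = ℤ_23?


g generates ℤ_n iff gcd(g, n) = 1
gcd(20, 23) = 1
Since gcd = 1, 20 is a generator.

Yes, 20 generates ℤ_23


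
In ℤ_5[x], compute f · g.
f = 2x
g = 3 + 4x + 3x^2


Expand and collect like terms; reduce coefficients mod 5:
x^0: 0·3 = 0 ≡ 0 (mod 5)
x^1: 0·4 + 2·3 = 6 ≡ 1 (mod 5)
x^2: 0·3 + 2·4 = 8 ≡ 3 (mod 5)
x^3: 2·3 = 6 ≡ 1 (mod 5)
Result: x + 3x^2 + x^3

f · g = x + 3x^2 + x^3


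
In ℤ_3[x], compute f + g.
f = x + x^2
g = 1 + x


Add coefficients mod 3:
x^0: 0 + 1 = 1 (mod 3)
x^1: 1 + 1 = 2 (mod 3)
x^2: 1 + 0 = 1 (mod 3)
Result: 1 + 2x + x^2

f + g = 1 + 2x + x^2


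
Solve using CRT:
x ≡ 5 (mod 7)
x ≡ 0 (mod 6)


m₁ = 7, m₂ = 6, gcd = 1, so CRT applies. M = m₁·m₂ = 42
Let M₁ = M/m₁ = 6, M₂ = M/m₂ = 7
Find y₁ ≡ M₁⁻¹ (mod m₁): 6⁻¹ ≡ 6 (mod 7)
Find y₂ ≡ M₂⁻¹ (mod m₂): 7⁻¹ ≡ 1 (mod 6)
x = a₁·M₁·y₁ + a₂·M₂·y₂ = 5·6·6 + 0·7·1 = 180
Reduce mod 42: x ≡ 12
Check: 12 mod 7 = 5 ✓, 12 mod 6 = 0 ✓

x ≡ 12 (mod 42)


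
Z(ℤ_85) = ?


Z(G) = {g ∈ G | gx = xg for all x ∈ G}
ℤ_85 is abelian, so Z(G) = G

Z(ℤ_85) = ℤ_85


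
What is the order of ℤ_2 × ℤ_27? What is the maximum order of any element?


|ℤ_2 × ℤ_27| = 2 × 27 = 54
Max element order = lcm(2,27) = 54
Cyclic? Yes (gcd=1)

|ℤ_2×ℤ_27| = 54, max element order = 54


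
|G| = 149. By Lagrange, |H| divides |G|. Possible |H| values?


Lagrange's theorem: |H| divides |G|
|G| = 149
Divisors of 149: 1, 149

Possible subgroup orders: {1, 149}


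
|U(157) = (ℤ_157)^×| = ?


U(n) is the group of units mod n; |U(n)| = φ(n)
|U(157)| = φ(157) = 156

|U(157) = (ℤ_157)^×| = 156


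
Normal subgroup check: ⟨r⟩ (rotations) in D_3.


H = ⟨r⟩ (rotations) in D_3
The rotation subgroup ⟨r⟩ has index 2 in D_3, so it is normal

Yes, normal subgroup


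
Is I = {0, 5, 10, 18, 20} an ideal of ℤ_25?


Check ideal conditions for I = {0, 5, 10, 18, 20} in ℤ_25:
(1) I is an additive subgroup? No
(2) For r ∈ ℤ_25 and a ∈ I: r·a ∈ I? No  [counterexample: r=2, a=18, r·a mod 25 = 11 ∉ I]

No, I is not an ideal of ℤ_25


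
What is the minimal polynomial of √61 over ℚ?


√61 satisfies x² - 61 = 0, irreducible over ℚ since 61 is squarefree

Minimal polynomial: x² - 61


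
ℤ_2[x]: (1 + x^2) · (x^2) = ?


Expand and collect like terms; reduce coefficients mod 2:
x^0: 1·0 = 0 ≡ 0 (mod 2)
x^1: 1·0 + 0·0 = 0 ≡ 0 (mod 2)
x^2: 1·1 + 0·0 + 1·0 = 1 ≡ 1 (mod 2)
x^3: 0·1 + 1·0 = 0 ≡ 0 (mod 2)
x^4: 1·1 = 1 ≡ 1 (mod 2)
Result: x^2 + x^4

f · g = x^2 + x^4


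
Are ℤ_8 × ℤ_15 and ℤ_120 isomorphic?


Comparing ℤ_8 × ℤ_15 and ℤ_120:
gcd(8,15) = 1, so ℤ_8 × ℤ_15 ≅ ℤ_120 (CRT)

Yes, ℤ_8 × ℤ_15 ≅ ℤ_120


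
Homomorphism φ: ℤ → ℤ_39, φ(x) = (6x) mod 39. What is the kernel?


Kernel = preimage of identity
ker(φ) = {x ∈ ℤ : 6x ≡ 0 (mod 39)}. gcd(6,39) = 3, so 6x ≡ 0 (mod 39) ⟺ x ≡ 0 (mod 39/3 = 13). Hence ker(φ) = 13ℤ

ker(φ) = 13ℤ


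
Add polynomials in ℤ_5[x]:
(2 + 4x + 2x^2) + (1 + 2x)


Add coefficients mod 5:
x^0: 2 + 1 = 3 (mod 5)
x^1: 4 + 2 = 1 (mod 5)
x^2: 2 + 0 = 2 (mod 5)
Result: 3 + x + 2x^2

f + g = 3 + x + 2x^2


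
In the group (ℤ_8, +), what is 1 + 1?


Operation: addition mod 8
1 + 1 = (a + b) mod 8 with a = 1, b = 1

1 + 1 = 2


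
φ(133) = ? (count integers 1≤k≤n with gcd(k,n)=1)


Factor n: 133 = 7 × 19
φ(n) = n · ∏(1 - 1/p) over distinct primes p | n
φ(133) = 133 · (1 - 1/7) · (1 - 1/19) = 108

φ(133) = 108


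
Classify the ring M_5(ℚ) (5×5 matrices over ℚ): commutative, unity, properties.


Matrix multiplication is non-commutative for n ≥ 2; the identity matrix I is the unity; singular matrices give zero divisors, so not an integral domain
Commutative: No
Integral domain: No
Has unity: Yes

M_5(ℚ) (5×5 matrices over ℚ): Commutative=No, Unity=Yes


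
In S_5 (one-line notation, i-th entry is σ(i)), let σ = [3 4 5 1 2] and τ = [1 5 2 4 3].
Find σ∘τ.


σ∘τ: apply τ first, then σ
1 →τ 1 →σ 3
2 →τ 5 →σ 2
3 →τ 2 →σ 4
4 →τ 4 →σ 1
5 →τ 3 →σ 5

σ∘τ = [3 2 4 1 5]


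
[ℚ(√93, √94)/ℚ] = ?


[ℚ(√93,√94):ℚ] = [ℚ(√93,√94):ℚ(√93)]·[ℚ(√93):ℚ] = 2·2 = 4

[ℚ(√93, √94)/ℚ] = 4


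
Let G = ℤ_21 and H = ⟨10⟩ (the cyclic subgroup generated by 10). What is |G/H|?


|⟨10⟩| = n / gcd(10, 21) = 21 / 1 = 21
H is normal (ℤ_21 is abelian).
|G/H| = |G| / |H| = 21 / 21 = 1

|G/H| = 1


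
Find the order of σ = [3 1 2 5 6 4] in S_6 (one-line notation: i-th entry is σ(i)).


Cycle decomposition: (1 3 2) (4 5 6)
Cycle lengths: 3, 3
Order = lcm(3, 3) = 3

ord(σ) = 3


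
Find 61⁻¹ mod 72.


Use the extended Euclidean algorithm to write 1 = 61·s + 72·t; then s mod 72 is the inverse.
Euclidean algorithm:
  61 = 0·72 + 61
  72 = 1·61 + 11
  61 = 5·11 + 6
  11 = 1·6 + 5
  6 = 1·5 + 1
  5 = 5·1 + 0
gcd(61,72) = 1
Back-substitution gives: 61·(13) + 72·(-11) = 1
So 61⁻¹ ≡ 13 ≡ 13 (mod 72)
Check: 61 × 13 = 793 ≡ 1 (mod 72) ✓

61⁻¹ ≡ 13 (mod 72)


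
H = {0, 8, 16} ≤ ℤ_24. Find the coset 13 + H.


13 + H = {13 + h (mod 24) : h ∈ H}
13+0=13, 13+8=21, 13+16=5
13 + H = {5, 13, 21} = 5 + H

13 + H = {5, 13, 21}


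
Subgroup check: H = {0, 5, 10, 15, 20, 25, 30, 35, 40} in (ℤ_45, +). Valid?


Subgroup test for H = {0, 5, 10, 15, 20, 25, 30, 35, 40} in (ℤ_45, +):
(1) 0 ∈ H? Yes
(2) Closure: for all a,b ∈ H, (a+b) mod 45 ∈ H? Yes
(3) Inverses: for all a ∈ H, -a mod 45 ∈ H? Yes

Yes, H is a subgroup of ℤ_45


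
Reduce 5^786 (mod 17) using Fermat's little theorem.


Fermat's little theorem: if p is prime and gcd(a,p)=1, then a^(p-1) ≡ 1 (mod p)
p = 17 is prime, gcd(5,17) = 1
Reduce exponent: 786 mod 16 = 2
So 5^786 ≡ 5^2 (mod 17)
5^2 mod 17 = 8

5^786 ≡ 8 (mod 17)


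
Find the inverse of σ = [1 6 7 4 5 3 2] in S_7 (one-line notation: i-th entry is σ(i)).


To find σ⁻¹, swap domain and range:
σ(1) = 1 → σ⁻¹(1) = 1
σ(2) = 6 → σ⁻¹(6) = 2
σ(3) = 7 → σ⁻¹(7) = 3
σ(4) = 4 → σ⁻¹(4) = 4
σ(5) = 5 → σ⁻¹(5) = 5
σ(6) = 3 → σ⁻¹(3) = 6
σ(7) = 2 → σ⁻¹(2) = 7

σ⁻¹ = [1 7 6 4 5 2 3]


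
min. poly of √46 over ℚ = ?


√46 satisfies x² - 46 = 0, irreducible over ℚ since 46 is squarefree

Minimal polynomial: x² - 46


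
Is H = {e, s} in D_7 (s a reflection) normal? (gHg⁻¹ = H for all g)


H = {e, s} in D_7 (s a reflection)
r·s·r⁻¹ = sr⁻² ≠ s for n ≥ 3, so {e, s} is not closed under conjugation

No, not a normal subgroup


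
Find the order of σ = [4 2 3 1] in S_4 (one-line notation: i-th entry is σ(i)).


Cycle decomposition: (1 4)
Cycle lengths: 2
Order = lcm(2) = 2

ord(σ) = 2


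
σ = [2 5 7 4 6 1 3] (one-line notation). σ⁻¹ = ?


To find σ⁻¹, swap domain and range:
σ(1) = 2 → σ⁻¹(2) = 1
σ(2) = 5 → σ⁻¹(5) = 2
σ(3) = 7 → σ⁻¹(7) = 3
σ(4) = 4 → σ⁻¹(4) = 4
σ(5) = 6 → σ⁻¹(6) = 5
σ(6) = 1 → σ⁻¹(1) = 6
σ(7) = 3 → σ⁻¹(3) = 7

σ⁻¹ = [6 1 7 4 2 5 3]


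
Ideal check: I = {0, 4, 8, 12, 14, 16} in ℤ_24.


Check ideal conditions for I = {0, 4, 8, 12, 14, 16} in ℤ_24:
(1) I is an additive subgroup? No
(2) For r ∈ ℤ_24 and a ∈ I: r·a ∈ I? No  [counterexample: r=3, a=14, r·a mod 24 = 18 ∉ I]

No, I is not an ideal of ℤ_24


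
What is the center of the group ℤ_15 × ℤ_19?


Z(G) = {g ∈ G | gx = xg for all x ∈ G}
Direct product of abelian groups is abelian, so Z(G) = G

Z(ℤ_15 × ℤ_19) = ℤ_15 × ℤ_19


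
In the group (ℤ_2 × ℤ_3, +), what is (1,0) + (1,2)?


Operation: componentwise addition mod (2, 3)
(1,0) + (1,2) = ((a₁+b₁) mod 2, (a₂+b₂) mod 3) with a = (1,0), b = (1,2)

(1,0) + (1,2) = (0,2)


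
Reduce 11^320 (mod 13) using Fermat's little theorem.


Fermat's little theorem: if p is prime and gcd(a,p)=1, then a^(p-1) ≡ 1 (mod p)
p = 13 is prime, gcd(11,13) = 1
Reduce exponent: 320 mod 12 = 8
So 11^320 ≡ 11^8 (mod 13)
11^8 mod 13 = 9

11^320 ≡ 9 (mod 13)


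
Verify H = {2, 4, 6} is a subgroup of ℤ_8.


Subgroup test for H = {2, 4, 6} in (ℤ_8, +):
(1) 0 ∈ H? No
(2) Closure: for all a,b ∈ H, (a+b) mod 8 ∈ H? No  [counterexample: 2 + 6 = 0 ∉ H]
(3) Inverses: for all a ∈ H, -a mod 8 ∈ H? Yes

No, H is not a subgroup of ℤ_8


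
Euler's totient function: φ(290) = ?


Factor n: 290 = 2 × 5 × 29
φ(n) = n · ∏(1 - 1/p) over distinct primes p | n
φ(290) = 290 · (1 - 1/2) · (1 - 1/5) · (1 - 1/29) = 112

φ(290) = 112


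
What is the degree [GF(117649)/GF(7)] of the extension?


GF(117649) = GF(7^6), so the extension degree is 6

[GF(117649)/GF(7)] = 6


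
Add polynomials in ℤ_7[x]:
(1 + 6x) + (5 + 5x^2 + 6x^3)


Add coefficients mod 7:
x^0: 1 + 5 = 6 (mod 7)
x^1: 6 + 0 = 6 (mod 7)
x^2: 0 + 5 = 5 (mod 7)
x^3: 0 + 6 = 6 (mod 7)
Result: 6 + 6x + 5x^2 + 6x^3

f + g = 6 + 6x + 5x^2 + 6x^3


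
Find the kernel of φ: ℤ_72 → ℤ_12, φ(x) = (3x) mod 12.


Kernel = preimage of identity
ker(φ) = {x ∈ ℤ_72 : 3x ≡ 0 (mod 12)}. Since 12 | 72, φ is well-defined. The kernel is the cyclic subgroup ⟨4⟩ of ℤ_72 (order 18), i.e. {0, 4, 8, 12, 16, 20, 24, 28, 32, 36, 40, 44, 48, 52, 56, 60, 64, 68}

ker(φ) = {0, 4, 8, 12, 16, 20, 24, 28, 32, 36, 40, 44, 48, 52, 56, 60, 64, 68}


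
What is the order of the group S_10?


|S_n| = n! (number of permutations of n symbols)
|S_10| = 10! = 3628800

|S_10| = 3628800


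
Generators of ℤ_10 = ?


g generates ℤ_n iff gcd(g,n) = 1
Checking each g ∈ {1,...,9}:
gcd(1,10) = 1
gcd(2,10) = 2
gcd(3,10) = 1
gcd(4,10) = 2
gcd(5,10) = 5
gcd(6,10) = 2
gcd(7,10) = 1
gcd(8,10) = 2
gcd(9,10) = 1
Generators: {1, 3, 7, 9}
Number of generators = φ(10) = 4

Generators of ℤ_10 = {1, 3, 7, 9}


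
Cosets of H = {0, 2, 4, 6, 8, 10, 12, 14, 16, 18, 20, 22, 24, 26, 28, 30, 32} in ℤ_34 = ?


H = {0, 2, 4, 6, 8, 10, 12, 14, 16, 18, 20, 22, 24, 26, 28, 30, 32}, |H| = 17
Number of cosets = |G|/|H| = 34/17 = 2
0 + H = {0, 2, 4, 6, 8, 10, 12, 14, 16, 18, 20, 22, 24, 26, 28, 30, 32}
1 + H = {1, 3, 5, 7, 9, 11, 13, 15, 17, 19, 21, 23, 25, 27, 29, 31, 33}

Cosets: 0+H={0,2,4,6,8,10,12,14,16,18,20,22,24,26,28,30,32}; 1+H={1,3,5,7,9,11,13,15,17,19,21,23,25,27,29,31,33}


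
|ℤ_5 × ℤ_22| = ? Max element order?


|ℤ_5 × ℤ_22| = 5 × 22 = 110
Max element order = lcm(5,22) = 110
Cyclic? Yes (gcd=1)

|ℤ_5×ℤ_22| = 110, max element order = 110


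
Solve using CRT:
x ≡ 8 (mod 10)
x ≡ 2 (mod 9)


m₁ = 10, m₂ = 9, gcd = 1, so CRT applies. M = m₁·m₂ = 90
Let M₁ = M/m₁ = 9, M₂ = M/m₂ = 10
Find y₁ ≡ M₁⁻¹ (mod m₁): 9⁻¹ ≡ 9 (mod 10)
Find y₂ ≡ M₂⁻¹ (mod m₂): 10⁻¹ ≡ 1 (mod 9)
x = a₁·M₁·y₁ + a₂·M₂·y₂ = 8·9·9 + 2·10·1 = 668
Reduce mod 90: x ≡ 38
Check: 38 mod 10 = 8 ✓, 38 mod 9 = 2 ✓

x ≡ 38 (mod 90)


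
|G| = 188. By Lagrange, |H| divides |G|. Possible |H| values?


Lagrange's theorem: |H| divides |G|
|G| = 188
Divisors of 188: 1, 2, 4, 47, 94, 188

Possible subgroup orders: {1, 2, 4, 47, 94, 188}


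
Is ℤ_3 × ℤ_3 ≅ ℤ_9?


Comparing ℤ_3 × ℤ_3 and ℤ_9:
gcd(3,3) = 3 ≠ 1. Max element order in ℤ_3×ℤ_3 is lcm(3,3) = 3 < 9, so it has no element of order 9

No, ℤ_3 × ℤ_3 ≇ ℤ_9


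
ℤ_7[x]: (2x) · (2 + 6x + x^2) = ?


Expand and collect like terms; reduce coefficients mod 7:
x^0: 0·2 = 0 ≡ 0 (mod 7)
x^1: 0·6 + 2·2 = 4 ≡ 4 (mod 7)
x^2: 0·1 + 2·6 = 12 ≡ 5 (mod 7)
x^3: 2·1 = 2 ≡ 2 (mod 7)
Result: 4x + 5x^2 + 2x^3

f · g = 4x + 5x^2 + 2x^3


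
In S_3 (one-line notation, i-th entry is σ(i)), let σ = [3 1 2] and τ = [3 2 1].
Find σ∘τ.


σ∘τ: apply τ first, then σ
1 →τ 3 →σ 2
2 →τ 2 →σ 1
3 →τ 1 →σ 3

σ∘τ = [2 1 3]


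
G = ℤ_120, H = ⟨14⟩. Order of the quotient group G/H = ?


|⟨14⟩| = n / gcd(14, 120) = 120 / 2 = 60
H is normal (ℤ_120 is abelian).
|G/H| = |G| / |H| = 120 / 60 = 2

|G/H| = 2


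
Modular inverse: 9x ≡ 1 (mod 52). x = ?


Use the extended Euclidean algorithm to write 1 = 9·s + 52·t; then s mod 52 is the inverse.
Euclidean algorithm:
  9 = 0·52 + 9
  52 = 5·9 + 7
  9 = 1·7 + 2
  7 = 3·2 + 1
  2 = 2·1 + 0
gcd(9,52) = 1
Back-substitution gives: 9·(-23) + 52·(4) = 1
So 9⁻¹ ≡ -23 ≡ 29 (mod 52)
Check: 9 × 29 = 261 ≡ 1 (mod 52) ✓

9⁻¹ ≡ 29 (mod 52)


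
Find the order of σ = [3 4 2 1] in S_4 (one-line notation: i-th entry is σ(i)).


Cycle decomposition: (1 3 2 4)
Cycle lengths: 4
Order = lcm(4) = 4

ord(σ) = 4


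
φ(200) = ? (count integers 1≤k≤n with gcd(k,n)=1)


Factor n: 200 = 2^3 × 5^2
φ(n) = n · ∏(1 - 1/p) over distinct primes p | n
φ(200) = 200 · (1 - 1/2) · (1 - 1/5) = 80

φ(200) = 80


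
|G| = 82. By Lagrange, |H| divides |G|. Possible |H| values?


Lagrange's theorem: |H| divides |G|
|G| = 82
Divisors of 82: 1, 2, 41, 82

Possible subgroup orders: {1, 2, 41, 82}


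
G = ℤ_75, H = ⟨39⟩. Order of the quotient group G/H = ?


|⟨39⟩| = n / gcd(39, 75) = 75 / 3 = 25
H is normal (ℤ_75 is abelian).
|G/H| = |G| / |H| = 75 / 25 = 3

|G/H| = 3


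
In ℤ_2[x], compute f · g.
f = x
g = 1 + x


Expand and collect like terms; reduce coefficients mod 2:
x^0: 0·1 = 0 ≡ 0 (mod 2)
x^1: 0·1 + 1·1 = 1 ≡ 1 (mod 2)
x^2: 1·1 = 1 ≡ 1 (mod 2)
Result: x + x^2

f · g = x + x^2


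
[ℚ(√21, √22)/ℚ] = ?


[ℚ(√21,√22):ℚ] = [ℚ(√21,√22):ℚ(√21)]·[ℚ(√21):ℚ] = 2·2 = 4

[ℚ(√21, √22)/ℚ] = 4


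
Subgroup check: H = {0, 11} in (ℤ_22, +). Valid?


Subgroup test for H = {0, 11} in (ℤ_22, +):
(1) 0 ∈ H? Yes
(2) Closure: for all a,b ∈ H, (a+b) mod 22 ∈ H? Yes
(3) Inverses: for all a ∈ H, -a mod 22 ∈ H? Yes

Yes, H is a subgroup of ℤ_22


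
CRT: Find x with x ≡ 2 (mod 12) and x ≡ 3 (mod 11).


m₁ = 12, m₂ = 11, gcd = 1, so CRT applies. M = m₁·m₂ = 132
Let M₁ = M/m₁ = 11, M₂ = M/m₂ = 12
Find y₁ ≡ M₁⁻¹ (mod m₁): 11⁻¹ ≡ 11 (mod 12)
Find y₂ ≡ M₂⁻¹ (mod m₂): 12⁻¹ ≡ 1 (mod 11)
x = a₁·M₁·y₁ + a₂·M₂·y₂ = 2·11·11 + 3·12·1 = 278
Reduce mod 132: x ≡ 14
Check: 14 mod 12 = 2 ✓, 14 mod 11 = 3 ✓

x ≡ 14 (mod 132)
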